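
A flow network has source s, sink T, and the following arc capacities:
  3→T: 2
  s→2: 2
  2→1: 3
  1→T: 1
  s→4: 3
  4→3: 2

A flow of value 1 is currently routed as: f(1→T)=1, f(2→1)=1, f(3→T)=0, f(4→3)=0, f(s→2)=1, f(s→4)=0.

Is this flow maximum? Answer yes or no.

No

Residual path s→4→3→T has bottleneck 2 > 0.
Pushing 2 along it raises the flow to 3, so the given flow is not maximum.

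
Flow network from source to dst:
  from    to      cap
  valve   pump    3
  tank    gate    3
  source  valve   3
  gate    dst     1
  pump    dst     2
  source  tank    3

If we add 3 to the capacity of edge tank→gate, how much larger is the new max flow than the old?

Original max flow = 3.
Edge tank→gate does not cross the min cut (source side {gate, pump, source, tank, valve}), so extra capacity there cannot help.
New max flow = 3. Increase = 0.

0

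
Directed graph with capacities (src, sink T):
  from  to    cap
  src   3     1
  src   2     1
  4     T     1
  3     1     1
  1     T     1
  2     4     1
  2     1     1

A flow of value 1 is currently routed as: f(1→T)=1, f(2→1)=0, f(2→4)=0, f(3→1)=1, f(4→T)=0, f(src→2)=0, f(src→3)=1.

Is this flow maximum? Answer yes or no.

No

Residual path src→2→4→T has bottleneck 1 > 0.
Pushing 1 along it raises the flow to 2, so the given flow is not maximum.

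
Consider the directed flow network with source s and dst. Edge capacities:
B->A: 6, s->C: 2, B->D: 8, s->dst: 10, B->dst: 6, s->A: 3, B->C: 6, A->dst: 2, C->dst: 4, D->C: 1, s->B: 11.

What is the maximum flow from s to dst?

Augment s->dst: bottleneck 10. Total 10.
Augment s->B->dst: bottleneck 6. Total 16.
Augment s->C->dst: bottleneck 2. Total 18.
Augment s->A->dst: bottleneck 2. Total 20.
Augment s->B->C->dst: bottleneck 2. Total 22.
No augmenting path remains in the residual graph.

22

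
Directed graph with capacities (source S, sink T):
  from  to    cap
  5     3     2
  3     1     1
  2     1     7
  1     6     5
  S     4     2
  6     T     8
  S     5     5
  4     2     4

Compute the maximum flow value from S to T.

Augment S->4->2->1->6->T: bottleneck 2. Total 2.
Augment S->5->3->1->6->T: bottleneck 1. Total 3.
No augmenting path remains in the residual graph.

3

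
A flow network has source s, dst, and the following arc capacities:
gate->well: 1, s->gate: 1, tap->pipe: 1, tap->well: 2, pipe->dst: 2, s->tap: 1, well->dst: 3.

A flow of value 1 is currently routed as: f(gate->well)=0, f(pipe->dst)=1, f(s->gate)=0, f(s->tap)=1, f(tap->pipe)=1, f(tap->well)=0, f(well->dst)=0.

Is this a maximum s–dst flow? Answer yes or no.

No

Residual path s->gate->well->dst has bottleneck 1 > 0.
Pushing 1 along it raises the flow to 2, so the given flow is not maximum.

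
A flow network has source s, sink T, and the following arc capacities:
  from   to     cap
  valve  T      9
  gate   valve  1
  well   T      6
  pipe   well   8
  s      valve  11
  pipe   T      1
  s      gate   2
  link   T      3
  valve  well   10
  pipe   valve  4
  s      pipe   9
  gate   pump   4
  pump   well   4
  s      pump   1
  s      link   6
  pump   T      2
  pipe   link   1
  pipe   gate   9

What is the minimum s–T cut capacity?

Max flow = 21 (via 6 augmenting paths).
In the residual at optimum, the set reachable from s is {gate, link, pipe, pump, s, valve, well}.
Cut edges: pipe->T (cap 1), link->T (cap 3), valve->T (cap 9), pump->T (cap 2), well->T (cap 6). Sum = 21.

21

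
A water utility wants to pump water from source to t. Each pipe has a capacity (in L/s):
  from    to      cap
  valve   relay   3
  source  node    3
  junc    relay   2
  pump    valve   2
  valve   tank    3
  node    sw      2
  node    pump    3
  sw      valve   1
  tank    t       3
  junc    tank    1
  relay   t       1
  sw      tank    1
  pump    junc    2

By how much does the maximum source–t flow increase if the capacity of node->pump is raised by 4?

0

Original max flow = 3.
Edge node->pump does not cross the min cut (source side {source}), so extra capacity there cannot help.
New max flow = 3. Increase = 0.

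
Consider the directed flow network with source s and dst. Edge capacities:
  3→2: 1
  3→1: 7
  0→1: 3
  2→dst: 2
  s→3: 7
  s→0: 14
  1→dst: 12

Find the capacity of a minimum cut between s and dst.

10

Max flow = 10 (via 2 augmenting paths).
In the residual at optimum, the set reachable from s is {0, s}.
Cut edges: s→3 (cap 7), 0→1 (cap 3). Sum = 10.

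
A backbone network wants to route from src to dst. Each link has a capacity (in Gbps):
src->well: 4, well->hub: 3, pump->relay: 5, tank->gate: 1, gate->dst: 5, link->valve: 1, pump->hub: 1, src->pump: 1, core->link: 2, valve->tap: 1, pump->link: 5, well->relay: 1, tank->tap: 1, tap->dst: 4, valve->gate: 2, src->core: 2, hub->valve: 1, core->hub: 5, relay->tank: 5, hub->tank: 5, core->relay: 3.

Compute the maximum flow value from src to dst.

Augment src->well->hub->valve->tap->dst: bottleneck 1. Total 1.
Augment src->well->hub->tank->tap->dst: bottleneck 1. Total 2.
Augment src->well->hub->tank->gate->dst: bottleneck 1. Total 3.
Augment src->pump->link->valve->gate->dst: bottleneck 1. Total 4.
No augmenting path remains in the residual graph.

4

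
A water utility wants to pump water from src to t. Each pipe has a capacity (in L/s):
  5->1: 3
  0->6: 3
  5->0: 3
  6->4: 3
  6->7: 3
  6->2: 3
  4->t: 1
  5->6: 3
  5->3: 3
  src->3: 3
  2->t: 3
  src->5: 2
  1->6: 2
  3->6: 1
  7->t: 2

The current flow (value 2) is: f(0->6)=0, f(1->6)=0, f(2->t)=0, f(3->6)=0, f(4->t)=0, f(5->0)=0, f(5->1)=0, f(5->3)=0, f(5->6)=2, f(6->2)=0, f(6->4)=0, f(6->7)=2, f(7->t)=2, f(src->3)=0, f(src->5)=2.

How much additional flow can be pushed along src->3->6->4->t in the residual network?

Residual capacities along the path: src->3: 3, 3->6: 1, 6->4: 3, 4->t: 1.
Minimum is 1.

1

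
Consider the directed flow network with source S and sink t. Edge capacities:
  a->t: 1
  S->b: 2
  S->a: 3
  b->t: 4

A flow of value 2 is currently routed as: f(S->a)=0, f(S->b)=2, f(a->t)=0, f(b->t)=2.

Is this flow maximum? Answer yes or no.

No

Residual path S->a->t has bottleneck 1 > 0.
Pushing 1 along it raises the flow to 3, so the given flow is not maximum.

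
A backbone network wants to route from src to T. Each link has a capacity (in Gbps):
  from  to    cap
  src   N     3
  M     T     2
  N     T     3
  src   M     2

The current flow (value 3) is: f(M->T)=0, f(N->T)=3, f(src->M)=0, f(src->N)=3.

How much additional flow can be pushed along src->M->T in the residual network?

2

Residual capacities along the path: src->M: 2, M->T: 2.
Minimum is 2.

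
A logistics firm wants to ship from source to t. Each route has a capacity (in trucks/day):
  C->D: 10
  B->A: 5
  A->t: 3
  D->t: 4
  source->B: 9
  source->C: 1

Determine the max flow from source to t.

4

Augment source->C->D->t: bottleneck 1. Total 1.
Augment source->B->A->t: bottleneck 3. Total 4.
No augmenting path remains in the residual graph.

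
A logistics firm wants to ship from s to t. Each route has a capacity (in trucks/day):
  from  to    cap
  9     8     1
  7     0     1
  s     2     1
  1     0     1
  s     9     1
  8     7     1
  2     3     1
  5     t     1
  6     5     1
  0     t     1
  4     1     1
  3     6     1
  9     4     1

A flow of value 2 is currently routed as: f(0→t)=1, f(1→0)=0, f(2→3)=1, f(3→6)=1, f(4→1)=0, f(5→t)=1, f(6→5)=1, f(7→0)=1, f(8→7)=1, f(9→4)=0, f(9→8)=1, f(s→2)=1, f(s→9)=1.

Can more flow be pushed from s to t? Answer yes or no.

No

Residual reachable from s: {s}; t is not reachable.
Saturated cut: s→2, s→9 with total capacity 2 = current flow value. Flow is maximum.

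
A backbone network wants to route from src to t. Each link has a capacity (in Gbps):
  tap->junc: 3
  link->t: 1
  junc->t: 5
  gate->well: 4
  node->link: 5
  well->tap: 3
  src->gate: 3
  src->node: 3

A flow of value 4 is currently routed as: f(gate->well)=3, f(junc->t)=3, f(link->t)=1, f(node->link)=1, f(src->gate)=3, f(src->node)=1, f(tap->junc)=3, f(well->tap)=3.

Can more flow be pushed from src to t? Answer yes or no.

No

Residual reachable from src: {link, node, src}; t is not reachable.
Saturated cut: src->gate, link->t with total capacity 4 = current flow value. Flow is maximum.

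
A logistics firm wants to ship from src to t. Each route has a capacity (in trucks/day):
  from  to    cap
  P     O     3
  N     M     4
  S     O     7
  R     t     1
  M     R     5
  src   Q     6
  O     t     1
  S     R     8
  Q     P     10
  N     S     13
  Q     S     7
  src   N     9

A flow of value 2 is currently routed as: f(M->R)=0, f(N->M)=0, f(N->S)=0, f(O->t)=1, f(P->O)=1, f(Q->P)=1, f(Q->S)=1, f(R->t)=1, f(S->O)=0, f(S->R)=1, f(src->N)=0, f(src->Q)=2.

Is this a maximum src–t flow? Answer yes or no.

Residual reachable from src: {M, N, O, P, Q, R, S, src}; t is not reachable.
Saturated cut: O->t, R->t with total capacity 2 = current flow value. Flow is maximum.

Yes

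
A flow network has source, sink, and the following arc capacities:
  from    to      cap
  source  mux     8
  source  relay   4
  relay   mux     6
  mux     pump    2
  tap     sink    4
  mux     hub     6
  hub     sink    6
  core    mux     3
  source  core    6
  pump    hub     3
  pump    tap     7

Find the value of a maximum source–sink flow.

Augment source→mux→hub→sink: bottleneck 6. Total 6.
Augment source→mux→pump→tap→sink: bottleneck 2. Total 8.
No augmenting path remains in the residual graph.

8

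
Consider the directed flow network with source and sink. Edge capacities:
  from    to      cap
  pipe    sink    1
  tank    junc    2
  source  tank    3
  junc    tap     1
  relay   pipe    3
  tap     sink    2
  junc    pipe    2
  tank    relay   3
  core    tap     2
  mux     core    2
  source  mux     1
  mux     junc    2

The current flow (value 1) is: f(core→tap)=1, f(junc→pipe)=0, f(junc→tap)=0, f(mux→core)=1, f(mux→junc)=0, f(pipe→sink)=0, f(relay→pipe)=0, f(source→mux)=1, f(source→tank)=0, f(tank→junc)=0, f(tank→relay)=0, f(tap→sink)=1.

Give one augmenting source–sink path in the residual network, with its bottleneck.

Residual along source→tank→junc→tap→sink: source→tank: 3, tank→junc: 2, junc→tap: 1, tap→sink: 1.
Bottleneck = min = 1.

source→tank→junc→tap→sink, bottleneck 1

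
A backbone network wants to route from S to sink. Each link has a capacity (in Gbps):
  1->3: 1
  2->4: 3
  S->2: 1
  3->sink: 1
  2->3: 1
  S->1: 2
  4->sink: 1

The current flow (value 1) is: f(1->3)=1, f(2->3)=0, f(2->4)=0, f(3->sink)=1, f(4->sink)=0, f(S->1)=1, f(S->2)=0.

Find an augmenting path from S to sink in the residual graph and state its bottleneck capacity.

S->2->4->sink, bottleneck 1

Residual along S->2->4->sink: S->2: 1, 2->4: 3, 4->sink: 1.
Bottleneck = min = 1.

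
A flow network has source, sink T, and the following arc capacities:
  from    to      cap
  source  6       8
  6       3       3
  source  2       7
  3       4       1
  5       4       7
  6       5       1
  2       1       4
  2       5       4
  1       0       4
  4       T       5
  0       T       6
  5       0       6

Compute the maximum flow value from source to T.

9

Augment source->2->1->0->T: bottleneck 4. Total 4.
Augment source->2->5->0->T: bottleneck 2. Total 6.
Augment source->2->5->4->T: bottleneck 1. Total 7.
Augment source->6->5->4->T: bottleneck 1. Total 8.
Augment source->6->3->4->T: bottleneck 1. Total 9.
No augmenting path remains in the residual graph.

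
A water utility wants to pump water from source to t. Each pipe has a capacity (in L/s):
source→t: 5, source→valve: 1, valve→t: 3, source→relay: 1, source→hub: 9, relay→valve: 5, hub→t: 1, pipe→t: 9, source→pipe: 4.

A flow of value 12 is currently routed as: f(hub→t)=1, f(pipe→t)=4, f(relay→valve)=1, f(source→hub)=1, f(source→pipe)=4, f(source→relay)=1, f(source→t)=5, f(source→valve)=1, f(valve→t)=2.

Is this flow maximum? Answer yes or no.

Yes

Residual reachable from source: {hub, source}; t is not reachable.
Saturated cut: source→relay, source→valve, source→pipe, source→t, hub→t with total capacity 12 = current flow value. Flow is maximum.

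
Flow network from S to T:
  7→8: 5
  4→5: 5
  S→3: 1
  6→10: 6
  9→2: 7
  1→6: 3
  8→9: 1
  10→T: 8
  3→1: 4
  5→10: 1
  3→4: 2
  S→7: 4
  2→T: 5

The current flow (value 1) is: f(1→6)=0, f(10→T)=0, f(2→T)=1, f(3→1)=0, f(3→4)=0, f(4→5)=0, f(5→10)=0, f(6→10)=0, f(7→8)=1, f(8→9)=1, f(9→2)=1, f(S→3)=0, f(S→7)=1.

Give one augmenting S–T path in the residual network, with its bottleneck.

Residual along S→3→1→6→10→T: S→3: 1, 3→1: 4, 1→6: 3, 6→10: 6, 10→T: 8.
Bottleneck = min = 1.

S→3→1→6→10→T, bottleneck 1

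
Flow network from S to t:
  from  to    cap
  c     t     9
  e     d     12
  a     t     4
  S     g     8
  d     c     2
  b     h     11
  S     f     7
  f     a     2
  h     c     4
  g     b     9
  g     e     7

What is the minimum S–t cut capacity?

Max flow = 8 (via 3 augmenting paths).
In the residual at optimum, the set reachable from S is {S, b, d, e, f, g, h}.
Cut edges: f->a (cap 2), d->c (cap 2), h->c (cap 4). Sum = 8.

8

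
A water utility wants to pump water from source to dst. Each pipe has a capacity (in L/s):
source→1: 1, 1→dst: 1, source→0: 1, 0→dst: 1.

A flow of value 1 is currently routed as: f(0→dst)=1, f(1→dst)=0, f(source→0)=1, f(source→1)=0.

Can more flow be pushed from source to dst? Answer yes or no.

Yes

Residual path source→1→dst has bottleneck 1 > 0.
Pushing 1 along it raises the flow to 2, so the given flow is not maximum.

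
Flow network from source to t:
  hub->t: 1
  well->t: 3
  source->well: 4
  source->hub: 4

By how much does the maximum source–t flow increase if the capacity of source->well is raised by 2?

Original max flow = 4.
Edge source->well does not cross the min cut (source side {hub, source, well}), so extra capacity there cannot help.
New max flow = 4. Increase = 0.

0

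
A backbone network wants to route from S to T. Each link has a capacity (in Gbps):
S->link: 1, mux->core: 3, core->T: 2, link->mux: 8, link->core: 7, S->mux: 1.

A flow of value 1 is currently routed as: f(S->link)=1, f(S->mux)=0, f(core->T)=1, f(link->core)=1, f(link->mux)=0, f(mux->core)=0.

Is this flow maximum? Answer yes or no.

Residual path S->mux->core->T has bottleneck 1 > 0.
Pushing 1 along it raises the flow to 2, so the given flow is not maximum.

No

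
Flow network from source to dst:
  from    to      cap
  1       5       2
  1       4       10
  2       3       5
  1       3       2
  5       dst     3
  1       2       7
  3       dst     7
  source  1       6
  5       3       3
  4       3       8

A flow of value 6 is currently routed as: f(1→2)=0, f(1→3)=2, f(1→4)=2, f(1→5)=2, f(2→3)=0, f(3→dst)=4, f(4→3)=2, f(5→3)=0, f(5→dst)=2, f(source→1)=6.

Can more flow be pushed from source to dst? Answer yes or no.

No

Residual reachable from source: {source}; dst is not reachable.
Saturated cut: source→1 with total capacity 6 = current flow value. Flow is maximum.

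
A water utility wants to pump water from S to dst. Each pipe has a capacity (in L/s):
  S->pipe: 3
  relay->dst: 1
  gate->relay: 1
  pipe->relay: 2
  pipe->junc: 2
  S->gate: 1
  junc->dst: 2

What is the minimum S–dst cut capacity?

3

Max flow = 3 (via 2 augmenting paths).
In the residual at optimum, the set reachable from S is {S, gate, pipe, relay}.
Cut edges: pipe->junc (cap 2), relay->dst (cap 1). Sum = 3.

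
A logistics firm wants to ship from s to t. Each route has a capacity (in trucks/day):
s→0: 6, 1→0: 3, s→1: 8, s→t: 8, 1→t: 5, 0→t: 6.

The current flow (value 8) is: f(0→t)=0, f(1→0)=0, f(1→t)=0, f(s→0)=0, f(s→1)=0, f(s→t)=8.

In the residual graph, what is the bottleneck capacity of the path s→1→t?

Residual capacities along the path: s→1: 8, 1→t: 5.
Minimum is 5.

5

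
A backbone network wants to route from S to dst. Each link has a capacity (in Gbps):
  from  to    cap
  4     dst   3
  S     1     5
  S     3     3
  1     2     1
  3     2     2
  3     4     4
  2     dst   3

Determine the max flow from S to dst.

Augment S->1->2->dst: bottleneck 1. Total 1.
Augment S->3->2->dst: bottleneck 2. Total 3.
Augment S->3->4->dst: bottleneck 1. Total 4.
No augmenting path remains in the residual graph.

4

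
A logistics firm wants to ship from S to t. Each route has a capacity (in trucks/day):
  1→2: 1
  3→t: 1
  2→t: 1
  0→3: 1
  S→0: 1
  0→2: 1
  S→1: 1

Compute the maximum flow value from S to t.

Augment S→0→3→t: bottleneck 1. Total 1.
Augment S→1→2→t: bottleneck 1. Total 2.
No augmenting path remains in the residual graph.

2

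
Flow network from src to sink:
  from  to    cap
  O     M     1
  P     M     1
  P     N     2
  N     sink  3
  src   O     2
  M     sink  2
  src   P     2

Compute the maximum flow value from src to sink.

3

Augment src->P->M->sink: bottleneck 1. Total 1.
Augment src->P->N->sink: bottleneck 1. Total 2.
Augment src->O->M->sink: bottleneck 1. Total 3.
No augmenting path remains in the residual graph.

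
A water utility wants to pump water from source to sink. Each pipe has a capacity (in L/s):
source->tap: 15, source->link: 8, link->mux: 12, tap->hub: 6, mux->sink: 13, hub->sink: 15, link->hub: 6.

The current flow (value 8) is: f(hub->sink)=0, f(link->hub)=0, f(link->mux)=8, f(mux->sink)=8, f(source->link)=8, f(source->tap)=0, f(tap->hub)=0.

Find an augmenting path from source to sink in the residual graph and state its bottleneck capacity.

source->tap->hub->sink, bottleneck 6

Residual along source->tap->hub->sink: source->tap: 15, tap->hub: 6, hub->sink: 15.
Bottleneck = min = 6.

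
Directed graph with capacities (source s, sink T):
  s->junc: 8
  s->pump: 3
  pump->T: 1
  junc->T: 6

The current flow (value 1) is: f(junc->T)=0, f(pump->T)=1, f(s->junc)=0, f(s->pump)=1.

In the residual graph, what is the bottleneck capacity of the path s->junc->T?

Residual capacities along the path: s->junc: 8, junc->T: 6.
Minimum is 6.

6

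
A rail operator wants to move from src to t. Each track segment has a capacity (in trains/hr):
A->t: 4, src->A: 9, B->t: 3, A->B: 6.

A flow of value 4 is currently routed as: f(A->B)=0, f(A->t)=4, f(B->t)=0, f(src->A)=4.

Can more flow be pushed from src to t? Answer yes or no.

Residual path src->A->B->t has bottleneck 3 > 0.
Pushing 3 along it raises the flow to 7, so the given flow is not maximum.

Yes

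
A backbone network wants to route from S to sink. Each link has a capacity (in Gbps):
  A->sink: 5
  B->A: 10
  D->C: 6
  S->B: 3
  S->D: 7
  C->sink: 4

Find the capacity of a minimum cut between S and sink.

Max flow = 7 (via 2 augmenting paths).
In the residual at optimum, the set reachable from S is {C, D, S}.
Cut edges: S->B (cap 3), C->sink (cap 4). Sum = 7.

7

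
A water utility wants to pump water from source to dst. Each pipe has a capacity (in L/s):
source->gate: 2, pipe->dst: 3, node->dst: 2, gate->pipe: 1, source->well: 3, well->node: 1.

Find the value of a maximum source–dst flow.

Augment source->gate->pipe->dst: bottleneck 1. Total 1.
Augment source->well->node->dst: bottleneck 1. Total 2.
No augmenting path remains in the residual graph.

2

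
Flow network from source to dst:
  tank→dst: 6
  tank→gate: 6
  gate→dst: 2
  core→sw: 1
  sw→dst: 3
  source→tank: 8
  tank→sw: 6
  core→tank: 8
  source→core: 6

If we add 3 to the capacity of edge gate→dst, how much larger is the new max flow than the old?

3

Original max flow = 11.
After raising cap(gate→dst), augmenting paths through that edge carry 3 more units.
New max flow = 14. Increase = 3.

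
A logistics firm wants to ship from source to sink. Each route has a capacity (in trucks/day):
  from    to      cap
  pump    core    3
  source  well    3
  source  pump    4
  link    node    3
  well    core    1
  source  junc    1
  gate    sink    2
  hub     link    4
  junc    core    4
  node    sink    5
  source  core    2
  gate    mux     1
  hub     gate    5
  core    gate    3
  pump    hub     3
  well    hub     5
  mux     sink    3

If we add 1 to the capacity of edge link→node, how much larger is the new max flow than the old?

Original max flow = 6.
After raising cap(link→node), augmenting paths through that edge carry 1 more unit.
New max flow = 7. Increase = 1.

1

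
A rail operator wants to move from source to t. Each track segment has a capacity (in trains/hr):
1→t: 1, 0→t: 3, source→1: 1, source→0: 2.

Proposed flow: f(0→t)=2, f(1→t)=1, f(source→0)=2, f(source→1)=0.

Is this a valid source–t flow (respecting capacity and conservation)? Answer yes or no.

Conservation fails at 1: inflow 0 ≠ outflow 1.

No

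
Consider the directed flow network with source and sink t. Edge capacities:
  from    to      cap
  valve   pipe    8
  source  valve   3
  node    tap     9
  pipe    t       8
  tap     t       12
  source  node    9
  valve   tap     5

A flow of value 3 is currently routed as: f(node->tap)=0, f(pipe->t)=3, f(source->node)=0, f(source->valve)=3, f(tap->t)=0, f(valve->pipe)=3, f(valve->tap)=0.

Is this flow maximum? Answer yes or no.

Residual path source->node->tap->t has bottleneck 9 > 0.
Pushing 9 along it raises the flow to 12, so the given flow is not maximum.

No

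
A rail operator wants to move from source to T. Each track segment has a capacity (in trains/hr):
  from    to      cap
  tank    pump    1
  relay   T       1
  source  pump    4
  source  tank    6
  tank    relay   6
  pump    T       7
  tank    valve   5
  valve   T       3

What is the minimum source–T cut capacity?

Max flow = 9 (via 4 augmenting paths).
In the residual at optimum, the set reachable from source is {relay, source, tank, valve}.
Cut edges: source->pump (cap 4), tank->pump (cap 1), relay->T (cap 1), valve->T (cap 3). Sum = 9.

9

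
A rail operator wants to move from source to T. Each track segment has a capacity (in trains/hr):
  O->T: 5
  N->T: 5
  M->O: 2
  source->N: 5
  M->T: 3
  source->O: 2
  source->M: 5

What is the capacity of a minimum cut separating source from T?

12

Max flow = 12 (via 4 augmenting paths).
In the residual at optimum, the set reachable from source is {source}.
Cut edges: source->N (cap 5), source->M (cap 5), source->O (cap 2). Sum = 12.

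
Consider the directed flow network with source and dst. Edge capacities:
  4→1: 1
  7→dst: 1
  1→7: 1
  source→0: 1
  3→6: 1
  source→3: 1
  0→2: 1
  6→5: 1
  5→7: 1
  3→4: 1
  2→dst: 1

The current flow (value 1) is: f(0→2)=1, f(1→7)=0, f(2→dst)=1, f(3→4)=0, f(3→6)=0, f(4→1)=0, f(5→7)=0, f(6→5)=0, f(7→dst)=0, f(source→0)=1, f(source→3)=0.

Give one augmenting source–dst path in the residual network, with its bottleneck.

Residual along source→3→4→1→7→dst: source→3: 1, 3→4: 1, 4→1: 1, 1→7: 1, 7→dst: 1.
Bottleneck = min = 1.

source→3→4→1→7→dst, bottleneck 1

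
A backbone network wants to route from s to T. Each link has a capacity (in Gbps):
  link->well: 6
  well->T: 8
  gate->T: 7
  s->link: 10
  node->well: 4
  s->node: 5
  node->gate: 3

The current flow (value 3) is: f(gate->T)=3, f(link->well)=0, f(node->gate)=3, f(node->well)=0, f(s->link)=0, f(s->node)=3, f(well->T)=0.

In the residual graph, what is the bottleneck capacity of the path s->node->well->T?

2

Residual capacities along the path: s->node: 2, node->well: 4, well->T: 8.
Minimum is 2.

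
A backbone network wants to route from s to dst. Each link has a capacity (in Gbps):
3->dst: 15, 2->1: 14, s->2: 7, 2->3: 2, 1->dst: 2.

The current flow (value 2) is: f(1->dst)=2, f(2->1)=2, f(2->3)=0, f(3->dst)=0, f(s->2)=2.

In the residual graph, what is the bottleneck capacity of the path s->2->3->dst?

2

Residual capacities along the path: s->2: 5, 2->3: 2, 3->dst: 15.
Minimum is 2.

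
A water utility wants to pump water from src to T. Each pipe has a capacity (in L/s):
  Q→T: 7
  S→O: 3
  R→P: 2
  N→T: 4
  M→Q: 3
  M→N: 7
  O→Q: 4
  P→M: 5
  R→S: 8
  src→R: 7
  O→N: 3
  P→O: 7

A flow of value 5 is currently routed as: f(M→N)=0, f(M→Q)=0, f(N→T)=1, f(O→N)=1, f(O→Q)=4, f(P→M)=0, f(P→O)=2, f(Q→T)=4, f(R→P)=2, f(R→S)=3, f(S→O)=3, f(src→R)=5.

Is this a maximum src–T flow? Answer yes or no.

Yes

Residual reachable from src: {R, S, src}; T is not reachable.
Saturated cut: R→P, S→O with total capacity 5 = current flow value. Flow is maximum.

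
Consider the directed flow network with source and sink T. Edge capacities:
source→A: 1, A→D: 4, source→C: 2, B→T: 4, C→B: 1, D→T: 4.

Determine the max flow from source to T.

Augment source→A→D→T: bottleneck 1. Total 1.
Augment source→C→B→T: bottleneck 1. Total 2.
No augmenting path remains in the residual graph.

2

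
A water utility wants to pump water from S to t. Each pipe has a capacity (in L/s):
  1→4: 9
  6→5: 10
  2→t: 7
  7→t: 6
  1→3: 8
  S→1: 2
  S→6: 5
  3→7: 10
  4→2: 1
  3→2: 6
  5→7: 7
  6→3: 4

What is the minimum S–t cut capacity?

7

Max flow = 7 (via 4 augmenting paths).
In the residual at optimum, the set reachable from S is {S}.
Cut edges: S→1 (cap 2), S→6 (cap 5). Sum = 7.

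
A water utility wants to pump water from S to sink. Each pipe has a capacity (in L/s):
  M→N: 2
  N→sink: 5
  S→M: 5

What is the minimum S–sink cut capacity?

2

Max flow = 2 (via 1 augmenting path).
In the residual at optimum, the set reachable from S is {M, S}.
Cut edges: M→N (cap 2). Sum = 2.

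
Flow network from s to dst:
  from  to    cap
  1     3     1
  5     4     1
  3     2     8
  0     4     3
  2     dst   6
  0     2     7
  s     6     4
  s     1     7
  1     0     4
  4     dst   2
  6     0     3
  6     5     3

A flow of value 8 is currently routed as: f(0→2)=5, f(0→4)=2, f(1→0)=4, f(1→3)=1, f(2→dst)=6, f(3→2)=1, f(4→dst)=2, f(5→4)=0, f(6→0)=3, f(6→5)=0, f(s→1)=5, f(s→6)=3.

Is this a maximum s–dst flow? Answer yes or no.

Yes

Residual reachable from s: {0, 1, 2, 3, 4, 5, 6, s}; dst is not reachable.
Saturated cut: 2→dst, 4→dst with total capacity 8 = current flow value. Flow is maximum.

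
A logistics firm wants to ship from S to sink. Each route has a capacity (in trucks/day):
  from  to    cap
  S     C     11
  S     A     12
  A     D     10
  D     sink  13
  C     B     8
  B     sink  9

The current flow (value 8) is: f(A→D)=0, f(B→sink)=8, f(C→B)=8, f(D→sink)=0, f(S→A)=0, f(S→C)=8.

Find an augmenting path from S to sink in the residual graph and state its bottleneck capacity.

S→A→D→sink, bottleneck 10

Residual along S→A→D→sink: S→A: 12, A→D: 10, D→sink: 13.
Bottleneck = min = 10.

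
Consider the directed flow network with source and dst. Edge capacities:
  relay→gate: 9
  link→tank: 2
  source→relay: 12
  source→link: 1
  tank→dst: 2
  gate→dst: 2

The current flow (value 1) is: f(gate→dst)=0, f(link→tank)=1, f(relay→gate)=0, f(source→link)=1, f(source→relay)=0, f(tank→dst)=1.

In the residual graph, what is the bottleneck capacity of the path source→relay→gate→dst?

Residual capacities along the path: source→relay: 12, relay→gate: 9, gate→dst: 2.
Minimum is 2.

2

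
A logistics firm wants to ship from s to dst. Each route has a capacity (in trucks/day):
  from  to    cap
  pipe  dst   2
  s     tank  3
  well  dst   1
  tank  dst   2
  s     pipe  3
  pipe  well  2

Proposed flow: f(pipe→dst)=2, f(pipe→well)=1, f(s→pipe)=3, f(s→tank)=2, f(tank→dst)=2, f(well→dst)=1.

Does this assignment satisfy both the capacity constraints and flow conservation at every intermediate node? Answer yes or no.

Every edge has 0 ≤ f(e) ≤ cap(e).
At each intermediate node, inflow equals outflow.

Yes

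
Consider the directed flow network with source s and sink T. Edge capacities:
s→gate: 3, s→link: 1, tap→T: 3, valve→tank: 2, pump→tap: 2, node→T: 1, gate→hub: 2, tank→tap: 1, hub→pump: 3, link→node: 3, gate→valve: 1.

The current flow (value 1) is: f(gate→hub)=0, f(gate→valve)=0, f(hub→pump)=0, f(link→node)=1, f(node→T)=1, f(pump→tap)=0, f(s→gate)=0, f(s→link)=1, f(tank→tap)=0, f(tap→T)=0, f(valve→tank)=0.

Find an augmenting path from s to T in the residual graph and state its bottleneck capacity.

Residual along s→gate→valve→tank→tap→T: s→gate: 3, gate→valve: 1, valve→tank: 2, tank→tap: 1, tap→T: 3.
Bottleneck = min = 1.

s→gate→valve→tank→tap→T, bottleneck 1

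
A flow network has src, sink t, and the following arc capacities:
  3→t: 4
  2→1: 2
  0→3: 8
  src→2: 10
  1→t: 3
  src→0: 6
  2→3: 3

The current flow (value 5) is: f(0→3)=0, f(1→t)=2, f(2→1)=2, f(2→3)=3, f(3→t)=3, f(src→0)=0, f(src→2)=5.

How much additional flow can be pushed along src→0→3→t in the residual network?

Residual capacities along the path: src→0: 6, 0→3: 8, 3→t: 1.
Minimum is 1.

1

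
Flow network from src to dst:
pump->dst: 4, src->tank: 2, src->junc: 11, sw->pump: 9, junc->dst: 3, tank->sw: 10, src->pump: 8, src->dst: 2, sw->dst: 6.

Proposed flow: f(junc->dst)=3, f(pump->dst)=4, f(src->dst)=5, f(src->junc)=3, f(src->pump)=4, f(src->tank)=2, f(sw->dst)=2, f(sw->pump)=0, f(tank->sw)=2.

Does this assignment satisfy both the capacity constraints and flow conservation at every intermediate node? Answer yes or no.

No

Capacity violated on src->dst: flow 5 > capacity 2.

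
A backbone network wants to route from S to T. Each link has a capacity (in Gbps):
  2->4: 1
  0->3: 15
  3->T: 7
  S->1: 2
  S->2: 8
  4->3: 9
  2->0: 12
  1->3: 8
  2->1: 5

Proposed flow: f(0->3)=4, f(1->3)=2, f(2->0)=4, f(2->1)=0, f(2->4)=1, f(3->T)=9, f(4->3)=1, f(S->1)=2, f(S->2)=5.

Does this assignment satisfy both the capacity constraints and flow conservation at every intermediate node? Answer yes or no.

Capacity violated on 3->T: flow 9 > capacity 7.

No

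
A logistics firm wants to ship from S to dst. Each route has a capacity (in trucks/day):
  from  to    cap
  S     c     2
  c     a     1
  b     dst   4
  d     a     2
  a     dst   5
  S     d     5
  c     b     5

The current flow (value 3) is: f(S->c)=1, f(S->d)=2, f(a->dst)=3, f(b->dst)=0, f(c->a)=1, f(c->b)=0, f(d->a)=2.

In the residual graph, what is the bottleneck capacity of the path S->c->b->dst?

Residual capacities along the path: S->c: 1, c->b: 5, b->dst: 4.
Minimum is 1.

1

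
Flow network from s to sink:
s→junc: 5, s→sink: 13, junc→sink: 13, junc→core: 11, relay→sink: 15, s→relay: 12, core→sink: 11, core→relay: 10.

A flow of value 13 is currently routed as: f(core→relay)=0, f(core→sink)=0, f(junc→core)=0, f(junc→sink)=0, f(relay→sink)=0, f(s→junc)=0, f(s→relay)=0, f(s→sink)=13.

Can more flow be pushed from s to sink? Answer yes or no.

Yes

Residual path s→junc→sink has bottleneck 5 > 0.
Pushing 5 along it raises the flow to 18, so the given flow is not maximum.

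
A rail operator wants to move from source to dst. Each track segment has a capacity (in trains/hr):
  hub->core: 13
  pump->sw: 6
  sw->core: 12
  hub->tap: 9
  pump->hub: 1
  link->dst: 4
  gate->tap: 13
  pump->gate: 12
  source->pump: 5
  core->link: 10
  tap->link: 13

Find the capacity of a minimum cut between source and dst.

Max flow = 4 (via 2 augmenting paths).
In the residual at optimum, the set reachable from source is {core, gate, hub, link, pump, source, sw, tap}.
Cut edges: link->dst (cap 4). Sum = 4.

4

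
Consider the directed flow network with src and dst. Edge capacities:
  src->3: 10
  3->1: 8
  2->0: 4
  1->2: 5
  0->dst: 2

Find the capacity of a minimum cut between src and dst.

2

Max flow = 2 (via 1 augmenting path).
In the residual at optimum, the set reachable from src is {0, 1, 2, 3, src}.
Cut edges: 0->dst (cap 2). Sum = 2.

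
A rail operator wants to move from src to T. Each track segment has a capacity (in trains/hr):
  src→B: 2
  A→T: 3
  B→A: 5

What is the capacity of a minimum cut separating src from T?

Max flow = 2 (via 1 augmenting path).
In the residual at optimum, the set reachable from src is {src}.
Cut edges: src→B (cap 2). Sum = 2.

2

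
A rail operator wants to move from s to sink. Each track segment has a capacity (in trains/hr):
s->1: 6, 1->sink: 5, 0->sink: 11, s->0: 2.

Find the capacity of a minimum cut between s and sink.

Max flow = 7 (via 2 augmenting paths).
In the residual at optimum, the set reachable from s is {1, s}.
Cut edges: s->0 (cap 2), 1->sink (cap 5). Sum = 7.

7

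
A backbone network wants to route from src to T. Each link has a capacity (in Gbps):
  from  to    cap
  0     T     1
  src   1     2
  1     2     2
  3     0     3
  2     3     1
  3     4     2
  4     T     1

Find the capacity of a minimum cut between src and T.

1

Max flow = 1 (via 1 augmenting path).
In the residual at optimum, the set reachable from src is {1, 2, src}.
Cut edges: 2->3 (cap 1). Sum = 1.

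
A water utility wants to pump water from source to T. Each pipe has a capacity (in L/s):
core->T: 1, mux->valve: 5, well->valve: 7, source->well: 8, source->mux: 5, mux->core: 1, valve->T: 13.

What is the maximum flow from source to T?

12

Augment source->well->valve->T: bottleneck 7. Total 7.
Augment source->mux->valve->T: bottleneck 5. Total 12.
No augmenting path remains in the residual graph.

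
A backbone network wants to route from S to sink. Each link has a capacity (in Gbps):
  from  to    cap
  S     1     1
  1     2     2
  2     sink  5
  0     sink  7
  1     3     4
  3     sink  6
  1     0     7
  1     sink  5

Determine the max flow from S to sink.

Augment S->1->sink: bottleneck 1. Total 1.
No augmenting path remains in the residual graph.

1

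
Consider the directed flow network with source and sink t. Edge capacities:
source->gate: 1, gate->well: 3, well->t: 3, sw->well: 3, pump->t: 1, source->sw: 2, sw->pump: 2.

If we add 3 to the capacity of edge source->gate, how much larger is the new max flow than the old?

Original max flow = 3.
After raising cap(source->gate), augmenting paths through that edge carry 1 more unit.
New max flow = 4. Increase = 1.

1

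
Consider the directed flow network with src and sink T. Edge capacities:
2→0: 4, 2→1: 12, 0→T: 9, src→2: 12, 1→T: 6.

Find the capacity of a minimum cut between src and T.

Max flow = 10 (via 2 augmenting paths).
In the residual at optimum, the set reachable from src is {1, 2, src}.
Cut edges: 2→0 (cap 4), 1→T (cap 6). Sum = 10.

10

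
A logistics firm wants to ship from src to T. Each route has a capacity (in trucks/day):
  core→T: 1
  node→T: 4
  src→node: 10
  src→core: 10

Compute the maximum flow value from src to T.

Augment src→node→T: bottleneck 4. Total 4.
Augment src→core→T: bottleneck 1. Total 5.
No augmenting path remains in the residual graph.

5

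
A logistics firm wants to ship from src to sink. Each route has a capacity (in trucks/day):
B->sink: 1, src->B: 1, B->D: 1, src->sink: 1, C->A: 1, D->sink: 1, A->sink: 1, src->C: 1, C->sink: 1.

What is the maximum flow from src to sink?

Augment src->sink: bottleneck 1. Total 1.
Augment src->C->sink: bottleneck 1. Total 2.
Augment src->B->sink: bottleneck 1. Total 3.
No augmenting path remains in the residual graph.

3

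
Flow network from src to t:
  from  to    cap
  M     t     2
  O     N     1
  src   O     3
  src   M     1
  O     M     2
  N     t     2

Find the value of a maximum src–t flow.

3

Augment src→M→t: bottleneck 1. Total 1.
Augment src→O→N→t: bottleneck 1. Total 2.
Augment src→O→M→t: bottleneck 1. Total 3.
No augmenting path remains in the residual graph.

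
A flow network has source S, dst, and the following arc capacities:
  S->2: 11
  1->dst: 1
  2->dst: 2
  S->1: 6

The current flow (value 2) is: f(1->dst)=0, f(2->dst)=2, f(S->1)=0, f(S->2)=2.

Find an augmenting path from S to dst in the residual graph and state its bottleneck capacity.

S->1->dst, bottleneck 1

Residual along S->1->dst: S->1: 6, 1->dst: 1.
Bottleneck = min = 1.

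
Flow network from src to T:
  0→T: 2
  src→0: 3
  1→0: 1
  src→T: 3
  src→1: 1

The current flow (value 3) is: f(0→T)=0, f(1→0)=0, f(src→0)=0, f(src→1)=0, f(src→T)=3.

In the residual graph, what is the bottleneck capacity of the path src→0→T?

2

Residual capacities along the path: src→0: 3, 0→T: 2.
Minimum is 2.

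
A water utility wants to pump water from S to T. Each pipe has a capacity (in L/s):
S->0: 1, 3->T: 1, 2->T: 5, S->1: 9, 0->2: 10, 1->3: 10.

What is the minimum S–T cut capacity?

2

Max flow = 2 (via 2 augmenting paths).
In the residual at optimum, the set reachable from S is {1, 3, S}.
Cut edges: S->0 (cap 1), 3->T (cap 1). Sum = 2.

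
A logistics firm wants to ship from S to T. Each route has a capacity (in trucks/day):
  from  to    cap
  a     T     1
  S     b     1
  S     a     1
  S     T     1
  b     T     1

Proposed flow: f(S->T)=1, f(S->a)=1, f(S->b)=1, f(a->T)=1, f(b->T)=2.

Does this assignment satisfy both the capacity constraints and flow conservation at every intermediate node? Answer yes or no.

Capacity violated on b->T: flow 2 > capacity 1.

No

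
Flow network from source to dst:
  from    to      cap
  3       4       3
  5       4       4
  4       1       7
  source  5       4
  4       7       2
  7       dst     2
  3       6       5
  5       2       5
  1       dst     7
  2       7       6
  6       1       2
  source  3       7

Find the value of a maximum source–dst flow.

9

Augment source->3->6->1->dst: bottleneck 2. Total 2.
Augment source->3->4->1->dst: bottleneck 3. Total 5.
Augment source->5->4->1->dst: bottleneck 2. Total 7.
Augment source->5->4->7->dst: bottleneck 2. Total 9.
No augmenting path remains in the residual graph.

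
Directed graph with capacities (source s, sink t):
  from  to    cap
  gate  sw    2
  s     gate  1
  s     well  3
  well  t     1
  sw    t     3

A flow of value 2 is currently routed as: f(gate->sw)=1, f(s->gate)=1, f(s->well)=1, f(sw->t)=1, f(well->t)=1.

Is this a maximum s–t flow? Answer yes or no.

Residual reachable from s: {s, well}; t is not reachable.
Saturated cut: s->gate, well->t with total capacity 2 = current flow value. Flow is maximum.

Yes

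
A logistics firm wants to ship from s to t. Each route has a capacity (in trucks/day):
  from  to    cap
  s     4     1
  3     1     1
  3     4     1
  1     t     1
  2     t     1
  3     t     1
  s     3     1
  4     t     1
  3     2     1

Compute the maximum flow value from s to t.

Augment s->3->t: bottleneck 1. Total 1.
Augment s->4->t: bottleneck 1. Total 2.
No augmenting path remains in the residual graph.

2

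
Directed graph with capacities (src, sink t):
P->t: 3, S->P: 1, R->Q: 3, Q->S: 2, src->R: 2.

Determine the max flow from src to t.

Augment src->R->Q->S->P->t: bottleneck 1. Total 1.
No augmenting path remains in the residual graph.

1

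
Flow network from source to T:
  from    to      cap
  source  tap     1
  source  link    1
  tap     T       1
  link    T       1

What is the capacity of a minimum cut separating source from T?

Max flow = 2 (via 2 augmenting paths).
In the residual at optimum, the set reachable from source is {source}.
Cut edges: source->tap (cap 1), source->link (cap 1). Sum = 2.

2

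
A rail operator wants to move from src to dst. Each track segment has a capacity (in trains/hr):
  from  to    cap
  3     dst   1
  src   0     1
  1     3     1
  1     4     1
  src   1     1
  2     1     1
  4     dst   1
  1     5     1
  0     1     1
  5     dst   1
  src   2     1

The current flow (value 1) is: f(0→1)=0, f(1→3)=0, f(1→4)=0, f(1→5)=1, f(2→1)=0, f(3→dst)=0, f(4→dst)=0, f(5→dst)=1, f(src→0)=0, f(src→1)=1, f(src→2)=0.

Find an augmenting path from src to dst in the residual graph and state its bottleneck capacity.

Residual along src→2→1→3→dst: src→2: 1, 2→1: 1, 1→3: 1, 3→dst: 1.
Bottleneck = min = 1.

src→2→1→3→dst, bottleneck 1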